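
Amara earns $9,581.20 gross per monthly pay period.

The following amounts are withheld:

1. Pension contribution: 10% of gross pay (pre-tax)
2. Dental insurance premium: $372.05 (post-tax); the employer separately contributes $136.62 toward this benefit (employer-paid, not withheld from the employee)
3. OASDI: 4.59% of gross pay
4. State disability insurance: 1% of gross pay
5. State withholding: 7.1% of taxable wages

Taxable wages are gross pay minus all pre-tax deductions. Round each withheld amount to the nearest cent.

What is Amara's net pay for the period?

$7,103.20

Pension contribution: $9,581.20 × 0.1 = $958.12
Taxable wages = $9,581.20 − $958.12 = $8,623.08
State withholding: $8,623.08 × 0.071 = $612.24
State disability insurance: $9,581.20 × 0.01 = $95.81
OASDI: $9,581.20 × 0.0459 = $439.78
Dental insurance premium: $372.05
(Employer's $136.62 toward dental insurance premium is not withheld from the employee.)
Total deductions = $958.12 + $612.24 + $95.81 + $439.78 + $372.05 = $2,478.00
Net pay = $9,581.20 − $2,478.00 = $7,103.20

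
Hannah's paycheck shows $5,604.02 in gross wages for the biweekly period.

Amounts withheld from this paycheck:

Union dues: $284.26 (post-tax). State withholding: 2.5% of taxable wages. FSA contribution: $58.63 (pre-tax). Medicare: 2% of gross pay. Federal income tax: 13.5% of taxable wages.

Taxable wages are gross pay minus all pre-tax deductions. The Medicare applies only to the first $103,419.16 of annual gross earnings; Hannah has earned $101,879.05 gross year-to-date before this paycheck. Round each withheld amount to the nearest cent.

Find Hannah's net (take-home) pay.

FSA contribution: $58.63
Taxable wages = $5,604.02 − $58.63 = $5,545.39
Federal income tax: $5,545.39 × 0.135 = $748.63
State withholding: $5,545.39 × 0.025 = $138.63
Medicare: only $103,419.16 − $101,879.05 = $1,540.11 of this check is subject → $1,540.11 × 0.02 = $30.80
Union dues: $284.26
Total deductions = $58.63 + $748.63 + $138.63 + $30.80 + $284.26 = $1,260.95
Net pay = $5,604.02 − $1,260.95 = $4,343.07

$4,343.07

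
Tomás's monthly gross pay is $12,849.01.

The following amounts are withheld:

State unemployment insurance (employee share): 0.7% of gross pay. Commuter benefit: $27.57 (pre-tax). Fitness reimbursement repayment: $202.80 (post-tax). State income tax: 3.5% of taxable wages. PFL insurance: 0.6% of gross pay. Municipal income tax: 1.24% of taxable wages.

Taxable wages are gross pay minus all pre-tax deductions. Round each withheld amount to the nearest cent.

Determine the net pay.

$11,843.87

Commuter benefit: $27.57
Taxable wages = $12,849.01 − $27.57 = $12,821.44
State income tax: $12,821.44 × 0.035 = $448.75
Municipal income tax: $12,821.44 × 0.0124 = $158.99
State unemployment insurance (employee share): $12,849.01 × 0.007 = $89.94
PFL insurance: $12,849.01 × 0.006 = $77.09
Fitness reimbursement repayment: $202.80
Total deductions = $27.57 + $448.75 + $158.99 + $89.94 + $77.09 + $202.80 = $1,005.14
Net pay = $12,849.01 − $1,005.14 = $11,843.87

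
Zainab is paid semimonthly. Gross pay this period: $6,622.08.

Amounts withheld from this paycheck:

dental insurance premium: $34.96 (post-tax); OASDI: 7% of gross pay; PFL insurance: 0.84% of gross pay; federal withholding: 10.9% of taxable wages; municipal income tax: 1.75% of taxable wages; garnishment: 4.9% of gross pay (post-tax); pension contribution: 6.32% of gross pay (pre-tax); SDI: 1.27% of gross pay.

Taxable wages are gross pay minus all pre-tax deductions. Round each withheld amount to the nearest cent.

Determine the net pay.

Pension contribution: $6,622.08 × 0.0632 = $418.52
Taxable wages = $6,622.08 − $418.52 = $6,203.56
Municipal income tax: $6,203.56 × 0.0175 = $108.56
Federal withholding: $6,203.56 × 0.109 = $676.19
PFL insurance: $6,622.08 × 0.0084 = $55.63
SDI: $6,622.08 × 0.0127 = $84.10
OASDI: $6,622.08 × 0.07 = $463.55
Dental insurance premium: $34.96
Garnishment: $6,622.08 × 0.049 = $324.48
Total deductions = $418.52 + $108.56 + $676.19 + $55.63 + $84.10 + $463.55 + $34.96 + $324.48 = $2,165.99
Net pay = $6,622.08 − $2,165.99 = $4,456.09

$4,456.09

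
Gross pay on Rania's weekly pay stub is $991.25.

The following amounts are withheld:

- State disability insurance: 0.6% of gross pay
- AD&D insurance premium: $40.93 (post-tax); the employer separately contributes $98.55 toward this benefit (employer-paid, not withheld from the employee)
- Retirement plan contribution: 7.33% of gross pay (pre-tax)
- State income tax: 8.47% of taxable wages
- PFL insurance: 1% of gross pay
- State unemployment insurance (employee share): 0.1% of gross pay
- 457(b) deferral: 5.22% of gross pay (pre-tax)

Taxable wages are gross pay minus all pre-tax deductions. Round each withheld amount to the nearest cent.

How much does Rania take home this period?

$735.65

457(b) deferral: $991.25 × 0.0522 = $51.74
Retirement plan contribution: $991.25 × 0.0733 = $72.66
Pre-tax total = $51.74 + $72.66 = $124.40
Taxable wages = $991.25 − $124.40 = $866.85
State income tax: $866.85 × 0.0847 = $73.42
State unemployment insurance (employee share): $991.25 × 0.001 = $0.99
State disability insurance: $991.25 × 0.006 = $5.95
PFL insurance: $991.25 × 0.01 = $9.91
AD&D insurance premium: $40.93
(Employer's $98.55 toward AD&D insurance premium is not withheld from the employee.)
Total deductions = $51.74 + $72.66 + $73.42 + $0.99 + $5.95 + $9.91 + $40.93 = $255.60
Net pay = $991.25 − $255.60 = $735.65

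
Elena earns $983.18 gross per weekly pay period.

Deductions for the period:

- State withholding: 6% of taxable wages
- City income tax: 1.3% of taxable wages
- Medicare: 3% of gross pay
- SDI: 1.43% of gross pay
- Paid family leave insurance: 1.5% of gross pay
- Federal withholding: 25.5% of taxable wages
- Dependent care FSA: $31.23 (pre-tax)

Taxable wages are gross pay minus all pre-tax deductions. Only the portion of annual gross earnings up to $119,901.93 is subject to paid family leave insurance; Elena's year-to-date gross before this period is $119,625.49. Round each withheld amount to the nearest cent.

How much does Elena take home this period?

Dependent care FSA: $31.23
Taxable wages = $983.18 − $31.23 = $951.95
State withholding: $951.95 × 0.06 = $57.12
City income tax: $951.95 × 0.013 = $12.38
Federal withholding: $951.95 × 0.255 = $242.75
Paid family leave insurance: only $119,901.93 − $119,625.49 = $276.44 of this check is subject → $276.44 × 0.015 = $4.15
Medicare: $983.18 × 0.03 = $29.50
SDI: $983.18 × 0.0143 = $14.06
Total deductions = $31.23 + $57.12 + $12.38 + $242.75 + $4.15 + $29.50 + $14.06 = $391.19
Net pay = $983.18 − $391.19 = $591.99

$591.99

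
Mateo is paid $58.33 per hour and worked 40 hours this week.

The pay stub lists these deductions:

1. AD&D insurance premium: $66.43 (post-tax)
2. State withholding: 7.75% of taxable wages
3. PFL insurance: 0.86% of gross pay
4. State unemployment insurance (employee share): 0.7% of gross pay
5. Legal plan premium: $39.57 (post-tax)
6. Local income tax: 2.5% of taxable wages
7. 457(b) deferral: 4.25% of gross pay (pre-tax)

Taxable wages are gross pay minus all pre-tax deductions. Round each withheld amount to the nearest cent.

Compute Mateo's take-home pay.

$1862.65

Gross pay: 40 × $58.33 = $2333.20
457(b) deferral: $2333.20 × 0.0425 = $99.16
Taxable wages = $2333.20 − $99.16 = $2234.04
State withholding: $2234.04 × 0.0775 = $173.14
Local income tax: $2234.04 × 0.025 = $55.85
PFL insurance: $2333.20 × 0.0086 = $20.07
State unemployment insurance (employee share): $2333.20 × 0.007 = $16.33
AD&D insurance premium: $66.43
Legal plan premium: $39.57
Total deductions = $99.16 + $173.14 + $55.85 + $20.07 + $16.33 + $66.43 + $39.57 = $470.55
Net pay = $2333.20 − $470.55 = $1862.65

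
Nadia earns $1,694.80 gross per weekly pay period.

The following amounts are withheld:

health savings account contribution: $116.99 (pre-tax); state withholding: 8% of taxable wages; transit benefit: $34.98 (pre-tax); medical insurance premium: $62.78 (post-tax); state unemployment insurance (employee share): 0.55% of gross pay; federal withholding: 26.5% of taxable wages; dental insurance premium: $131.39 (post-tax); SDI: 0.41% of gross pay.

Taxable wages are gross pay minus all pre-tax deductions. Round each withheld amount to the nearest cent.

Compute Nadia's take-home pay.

$800.11

Health savings account contribution: $116.99
Transit benefit: $34.98
Pre-tax total = $116.99 + $34.98 = $151.97
Taxable wages = $1,694.80 − $151.97 = $1,542.83
State withholding: $1,542.83 × 0.08 = $123.43
Federal withholding: $1,542.83 × 0.265 = $408.85
State unemployment insurance (employee share): $1,694.80 × 0.0055 = $9.32
SDI: $1,694.80 × 0.0041 = $6.95
Dental insurance premium: $131.39
Medical insurance premium: $62.78
Total deductions = $116.99 + $34.98 + $123.43 + $408.85 + $9.32 + $6.95 + $131.39 + $62.78 = $894.69
Net pay = $1,694.80 − $894.69 = $800.11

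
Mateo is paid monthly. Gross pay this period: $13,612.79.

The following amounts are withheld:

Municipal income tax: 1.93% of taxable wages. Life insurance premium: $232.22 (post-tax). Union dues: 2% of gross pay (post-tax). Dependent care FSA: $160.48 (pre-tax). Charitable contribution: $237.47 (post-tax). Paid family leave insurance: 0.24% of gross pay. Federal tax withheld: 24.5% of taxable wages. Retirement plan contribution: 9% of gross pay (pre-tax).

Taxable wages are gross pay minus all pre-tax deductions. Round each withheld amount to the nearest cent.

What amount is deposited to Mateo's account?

Dependent care FSA: $160.48
Retirement plan contribution: $13,612.79 × 0.09 = $1,225.15
Pre-tax total = $160.48 + $1,225.15 = $1,385.63
Taxable wages = $13,612.79 − $1,385.63 = $12,227.16
Federal tax withheld: $12,227.16 × 0.245 = $2,995.65
Municipal income tax: $12,227.16 × 0.0193 = $235.98
Paid family leave insurance: $13,612.79 × 0.0024 = $32.67
Union dues: $13,612.79 × 0.02 = $272.26
Life insurance premium: $232.22
Charitable contribution: $237.47
Total deductions = $160.48 + $1,225.15 + $2,995.65 + $235.98 + $32.67 + $272.26 + $232.22 + $237.47 = $5,391.88
Net pay = $13,612.79 − $5,391.88 = $8,220.91

$8,220.91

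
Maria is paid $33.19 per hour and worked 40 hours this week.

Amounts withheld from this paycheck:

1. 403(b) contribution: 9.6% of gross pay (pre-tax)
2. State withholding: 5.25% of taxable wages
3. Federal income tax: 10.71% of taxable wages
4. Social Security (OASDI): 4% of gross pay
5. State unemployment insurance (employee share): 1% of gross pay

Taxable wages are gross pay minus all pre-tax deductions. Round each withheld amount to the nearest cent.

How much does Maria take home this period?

$942.22

Gross pay: 40 × $33.19 = $1,327.60
403(b) contribution: $1,327.60 × 0.096 = $127.45
Taxable wages = $1,327.60 − $127.45 = $1,200.15
Federal income tax: $1,200.15 × 0.1071 = $128.54
State withholding: $1,200.15 × 0.0525 = $63.01
State unemployment insurance (employee share): $1,327.60 × 0.01 = $13.28
Social Security (OASDI): $1,327.60 × 0.04 = $53.10
Total deductions = $127.45 + $128.54 + $63.01 + $13.28 + $53.10 = $385.38
Net pay = $1,327.60 − $385.38 = $942.22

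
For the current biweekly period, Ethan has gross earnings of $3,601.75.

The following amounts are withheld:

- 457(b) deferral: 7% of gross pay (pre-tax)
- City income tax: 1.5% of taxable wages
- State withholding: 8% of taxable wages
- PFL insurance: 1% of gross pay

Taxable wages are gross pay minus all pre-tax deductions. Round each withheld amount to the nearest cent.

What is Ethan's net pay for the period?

457(b) deferral: $3,601.75 × 0.07 = $252.12
Taxable wages = $3,601.75 − $252.12 = $3,349.63
State withholding: $3,349.63 × 0.08 = $267.97
City income tax: $3,349.63 × 0.015 = $50.24
PFL insurance: $3,601.75 × 0.01 = $36.02
Total deductions = $252.12 + $267.97 + $50.24 + $36.02 = $606.35
Net pay = $3,601.75 − $606.35 = $2,995.40

$2,995.40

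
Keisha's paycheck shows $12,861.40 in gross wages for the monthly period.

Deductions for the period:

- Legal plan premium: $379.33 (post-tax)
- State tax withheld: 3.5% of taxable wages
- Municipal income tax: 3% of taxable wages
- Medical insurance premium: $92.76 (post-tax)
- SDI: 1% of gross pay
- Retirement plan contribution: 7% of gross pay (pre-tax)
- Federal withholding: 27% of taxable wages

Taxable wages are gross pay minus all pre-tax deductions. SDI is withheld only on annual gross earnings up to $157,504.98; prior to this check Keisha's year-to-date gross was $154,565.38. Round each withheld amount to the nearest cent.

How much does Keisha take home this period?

Retirement plan contribution: $12,861.40 × 0.07 = $900.30
Taxable wages = $12,861.40 − $900.30 = $11,961.10
Federal withholding: $11,961.10 × 0.27 = $3,229.50
State tax withheld: $11,961.10 × 0.035 = $418.64
Municipal income tax: $11,961.10 × 0.03 = $358.83
SDI: only $157,504.98 − $154,565.38 = $2,939.60 of this check is subject → $2,939.60 × 0.01 = $29.40
Medical insurance premium: $92.76
Legal plan premium: $379.33
Total deductions = $900.30 + $3,229.50 + $418.64 + $358.83 + $29.40 + $92.76 + $379.33 = $5,408.76
Net pay = $12,861.40 − $5,408.76 = $7,452.64

$7,452.64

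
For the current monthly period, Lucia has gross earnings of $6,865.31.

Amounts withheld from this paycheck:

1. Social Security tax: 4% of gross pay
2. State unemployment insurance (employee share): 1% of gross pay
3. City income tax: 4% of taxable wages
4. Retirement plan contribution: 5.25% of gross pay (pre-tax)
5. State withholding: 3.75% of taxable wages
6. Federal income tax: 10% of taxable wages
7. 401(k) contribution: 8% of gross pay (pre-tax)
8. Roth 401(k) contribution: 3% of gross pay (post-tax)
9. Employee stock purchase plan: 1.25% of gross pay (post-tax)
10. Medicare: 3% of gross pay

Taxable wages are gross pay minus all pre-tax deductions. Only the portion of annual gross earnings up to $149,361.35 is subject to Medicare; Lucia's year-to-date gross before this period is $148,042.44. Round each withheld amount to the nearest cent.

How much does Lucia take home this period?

$4,223.91

Retirement plan contribution: $6,865.31 × 0.0525 = $360.43
401(k) contribution: $6,865.31 × 0.08 = $549.22
Pre-tax total = $360.43 + $549.22 = $909.65
Taxable wages = $6,865.31 − $909.65 = $5,955.66
State withholding: $5,955.66 × 0.0375 = $223.34
Federal income tax: $5,955.66 × 0.1 = $595.57
City income tax: $5,955.66 × 0.04 = $238.23
Social Security tax: $6,865.31 × 0.04 = $274.61
State unemployment insurance (employee share): $6,865.31 × 0.01 = $68.65
Medicare: only $149,361.35 − $148,042.44 = $1,318.91 of this check is subject → $1,318.91 × 0.03 = $39.57
Roth 401(k) contribution: $6,865.31 × 0.03 = $205.96
Employee stock purchase plan: $6,865.31 × 0.0125 = $85.82
Total deductions = $360.43 + $549.22 + $223.34 + $595.57 + $238.23 + $274.61 + $68.65 + $39.57 + $205.96 + $85.82 = $2,641.40
Net pay = $6,865.31 − $2,641.40 = $4,223.91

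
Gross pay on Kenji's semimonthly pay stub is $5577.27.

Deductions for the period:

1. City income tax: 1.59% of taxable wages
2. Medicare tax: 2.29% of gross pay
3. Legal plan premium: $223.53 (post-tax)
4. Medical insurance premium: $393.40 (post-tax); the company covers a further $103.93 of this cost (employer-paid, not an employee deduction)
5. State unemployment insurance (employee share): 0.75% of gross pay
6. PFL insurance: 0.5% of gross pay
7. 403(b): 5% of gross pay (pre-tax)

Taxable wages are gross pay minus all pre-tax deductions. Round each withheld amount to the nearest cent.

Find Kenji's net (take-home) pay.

403(b): $5577.27 × 0.05 = $278.86
Taxable wages = $5577.27 − $278.86 = $5298.41
City income tax: $5298.41 × 0.0159 = $84.24
Medicare tax: $5577.27 × 0.0229 = $127.72
State unemployment insurance (employee share): $5577.27 × 0.0075 = $41.83
PFL insurance: $5577.27 × 0.005 = $27.89
Medical insurance premium: $393.40
Legal plan premium: $223.53
(Employer's $103.93 toward medical insurance premium is not withheld from the employee.)
Total deductions = $278.86 + $84.24 + $127.72 + $41.83 + $27.89 + $393.40 + $223.53 = $1177.47
Net pay = $5577.27 − $1177.47 = $4399.80

$4399.80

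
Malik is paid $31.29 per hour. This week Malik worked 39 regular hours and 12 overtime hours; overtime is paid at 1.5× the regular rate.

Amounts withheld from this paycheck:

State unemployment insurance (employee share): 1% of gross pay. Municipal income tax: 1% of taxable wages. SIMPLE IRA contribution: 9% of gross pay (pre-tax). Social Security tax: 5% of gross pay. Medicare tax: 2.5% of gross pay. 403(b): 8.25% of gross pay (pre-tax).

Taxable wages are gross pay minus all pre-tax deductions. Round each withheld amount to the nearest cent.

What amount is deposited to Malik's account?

$1,309.50

Regular pay: 39 × $31.29 = $1,220.31
Overtime pay: 12 × $31.29 × 1.5 = $563.22
Gross pay = $1,220.31 + $563.22 = $1,783.53
403(b): $1,783.53 × 0.0825 = $147.14
SIMPLE IRA contribution: $1,783.53 × 0.09 = $160.52
Pre-tax total = $147.14 + $160.52 = $307.66
Taxable wages = $1,783.53 − $307.66 = $1,475.87
Municipal income tax: $1,475.87 × 0.01 = $14.76
Medicare tax: $1,783.53 × 0.025 = $44.59
State unemployment insurance (employee share): $1,783.53 × 0.01 = $17.84
Social Security tax: $1,783.53 × 0.05 = $89.18
Total deductions = $147.14 + $160.52 + $14.76 + $44.59 + $17.84 + $89.18 = $474.03
Net pay = $1,783.53 − $474.03 = $1,309.50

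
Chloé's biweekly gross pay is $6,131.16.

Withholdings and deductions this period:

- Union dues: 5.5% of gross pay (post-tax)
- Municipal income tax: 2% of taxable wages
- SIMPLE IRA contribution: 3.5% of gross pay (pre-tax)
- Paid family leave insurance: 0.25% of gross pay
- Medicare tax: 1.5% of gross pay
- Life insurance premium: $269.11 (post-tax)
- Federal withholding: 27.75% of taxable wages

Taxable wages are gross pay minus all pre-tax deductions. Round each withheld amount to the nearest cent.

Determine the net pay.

$3,442.77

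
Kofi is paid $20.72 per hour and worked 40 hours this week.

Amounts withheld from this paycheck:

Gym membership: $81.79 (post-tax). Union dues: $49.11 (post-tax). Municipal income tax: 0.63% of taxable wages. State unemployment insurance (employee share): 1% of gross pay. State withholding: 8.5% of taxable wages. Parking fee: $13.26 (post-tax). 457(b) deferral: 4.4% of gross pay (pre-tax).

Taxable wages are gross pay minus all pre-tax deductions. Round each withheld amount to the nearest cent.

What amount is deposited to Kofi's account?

Gross pay: 40 × $20.72 = $828.80
457(b) deferral: $828.80 × 0.044 = $36.47
Taxable wages = $828.80 − $36.47 = $792.33
State withholding: $792.33 × 0.085 = $67.35
Municipal income tax: $792.33 × 0.0063 = $4.99
State unemployment insurance (employee share): $828.80 × 0.01 = $8.29
Union dues: $49.11
Parking fee: $13.26
Gym membership: $81.79
Total deductions = $36.47 + $67.35 + $4.99 + $8.29 + $49.11 + $13.26 + $81.79 = $261.26
Net pay = $828.80 − $261.26 = $567.54

$567.54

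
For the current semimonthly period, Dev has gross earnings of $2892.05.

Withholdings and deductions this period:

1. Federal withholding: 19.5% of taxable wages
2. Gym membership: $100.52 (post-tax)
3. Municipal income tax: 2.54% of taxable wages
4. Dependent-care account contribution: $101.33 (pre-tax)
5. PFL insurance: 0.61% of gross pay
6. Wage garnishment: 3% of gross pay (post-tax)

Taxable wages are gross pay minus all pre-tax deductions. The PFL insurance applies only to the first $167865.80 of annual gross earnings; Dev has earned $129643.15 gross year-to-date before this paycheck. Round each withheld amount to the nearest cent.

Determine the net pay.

$1970.73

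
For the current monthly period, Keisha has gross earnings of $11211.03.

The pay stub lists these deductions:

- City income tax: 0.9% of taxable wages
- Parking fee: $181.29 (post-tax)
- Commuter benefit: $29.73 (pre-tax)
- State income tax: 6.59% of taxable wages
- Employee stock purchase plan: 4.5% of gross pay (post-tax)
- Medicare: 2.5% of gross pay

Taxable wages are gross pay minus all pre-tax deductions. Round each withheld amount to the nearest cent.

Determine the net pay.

$9377.75

Commuter benefit: $29.73
Taxable wages = $11211.03 − $29.73 = $11181.30
City income tax: $11181.30 × 0.009 = $100.63
State income tax: $11181.30 × 0.0659 = $736.85
Medicare: $11211.03 × 0.025 = $280.28
Employee stock purchase plan: $11211.03 × 0.045 = $504.50
Parking fee: $181.29
Total deductions = $29.73 + $100.63 + $736.85 + $280.28 + $504.50 + $181.29 = $1833.28
Net pay = $11211.03 − $1833.28 = $9377.75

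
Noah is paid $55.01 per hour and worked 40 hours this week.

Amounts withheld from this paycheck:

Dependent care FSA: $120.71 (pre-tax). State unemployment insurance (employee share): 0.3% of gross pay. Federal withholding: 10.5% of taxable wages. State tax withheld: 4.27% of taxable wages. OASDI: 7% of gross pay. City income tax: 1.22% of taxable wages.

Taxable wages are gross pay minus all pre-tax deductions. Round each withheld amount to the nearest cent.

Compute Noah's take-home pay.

Gross pay: 40 × $55.01 = $2,200.40
Dependent care FSA: $120.71
Taxable wages = $2,200.40 − $120.71 = $2,079.69
Federal withholding: $2,079.69 × 0.105 = $218.37
City income tax: $2,079.69 × 0.0122 = $25.37
State tax withheld: $2,079.69 × 0.0427 = $88.80
State unemployment insurance (employee share): $2,200.40 × 0.003 = $6.60
OASDI: $2,200.40 × 0.07 = $154.03
Total deductions = $120.71 + $218.37 + $25.37 + $88.80 + $6.60 + $154.03 = $613.88
Net pay = $2,200.40 − $613.88 = $1,586.52

$1,586.52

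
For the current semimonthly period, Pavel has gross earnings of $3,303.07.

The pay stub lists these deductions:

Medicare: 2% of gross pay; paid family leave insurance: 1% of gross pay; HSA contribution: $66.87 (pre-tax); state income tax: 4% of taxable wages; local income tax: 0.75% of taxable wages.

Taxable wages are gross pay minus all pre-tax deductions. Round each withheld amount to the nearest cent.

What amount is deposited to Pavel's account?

$2,983.39

HSA contribution: $66.87
Taxable wages = $3,303.07 − $66.87 = $3,236.20
Local income tax: $3,236.20 × 0.0075 = $24.27
State income tax: $3,236.20 × 0.04 = $129.45
Paid family leave insurance: $3,303.07 × 0.01 = $33.03
Medicare: $3,303.07 × 0.02 = $66.06
Total deductions = $66.87 + $24.27 + $129.45 + $33.03 + $66.06 = $319.68
Net pay = $3,303.07 − $319.68 = $2,983.39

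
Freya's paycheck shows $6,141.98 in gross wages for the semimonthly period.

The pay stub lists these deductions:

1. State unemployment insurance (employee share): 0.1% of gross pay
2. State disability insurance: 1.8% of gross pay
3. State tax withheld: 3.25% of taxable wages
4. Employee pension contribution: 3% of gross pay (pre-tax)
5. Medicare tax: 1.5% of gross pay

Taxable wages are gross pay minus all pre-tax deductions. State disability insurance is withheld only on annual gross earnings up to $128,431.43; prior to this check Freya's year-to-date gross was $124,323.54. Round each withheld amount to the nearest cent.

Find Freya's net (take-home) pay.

$5,591.88

Employee pension contribution: $6,141.98 × 0.03 = $184.26
Taxable wages = $6,141.98 − $184.26 = $5,957.72
State tax withheld: $5,957.72 × 0.0325 = $193.63
Medicare tax: $6,141.98 × 0.015 = $92.13
State unemployment insurance (employee share): $6,141.98 × 0.001 = $6.14
State disability insurance: only $128,431.43 − $124,323.54 = $4,107.89 of this check is subject → $4,107.89 × 0.018 = $73.94
Total deductions = $184.26 + $193.63 + $92.13 + $6.14 + $73.94 = $550.10
Net pay = $6,141.98 − $550.10 = $5,591.88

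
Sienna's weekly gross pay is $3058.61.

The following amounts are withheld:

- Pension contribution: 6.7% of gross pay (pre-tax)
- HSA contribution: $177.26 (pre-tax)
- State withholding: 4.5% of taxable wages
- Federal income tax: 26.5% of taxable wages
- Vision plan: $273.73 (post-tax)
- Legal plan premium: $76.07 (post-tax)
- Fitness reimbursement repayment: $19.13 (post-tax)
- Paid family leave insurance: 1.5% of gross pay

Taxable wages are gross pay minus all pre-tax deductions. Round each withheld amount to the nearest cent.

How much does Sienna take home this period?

HSA contribution: $177.26
Pension contribution: $3058.61 × 0.067 = $204.93
Pre-tax total = $177.26 + $204.93 = $382.19
Taxable wages = $3058.61 − $382.19 = $2676.42
State withholding: $2676.42 × 0.045 = $120.44
Federal income tax: $2676.42 × 0.265 = $709.25
Paid family leave insurance: $3058.61 × 0.015 = $45.88
Legal plan premium: $76.07
Vision plan: $273.73
Fitness reimbursement repayment: $19.13
Total deductions = $177.26 + $204.93 + $120.44 + $709.25 + $45.88 + $76.07 + $273.73 + $19.13 = $1626.69
Net pay = $3058.61 − $1626.69 = $1431.92

$1431.92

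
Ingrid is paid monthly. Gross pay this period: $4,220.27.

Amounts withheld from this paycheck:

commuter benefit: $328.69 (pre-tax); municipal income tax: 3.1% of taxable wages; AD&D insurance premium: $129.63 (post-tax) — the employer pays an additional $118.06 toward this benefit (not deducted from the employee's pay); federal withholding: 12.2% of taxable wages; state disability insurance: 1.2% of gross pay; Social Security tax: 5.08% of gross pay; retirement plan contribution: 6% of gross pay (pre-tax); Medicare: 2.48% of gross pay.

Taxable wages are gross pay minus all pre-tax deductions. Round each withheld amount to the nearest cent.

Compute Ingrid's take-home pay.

$2,582.37

Retirement plan contribution: $4,220.27 × 0.06 = $253.22
Commuter benefit: $328.69
Pre-tax total = $253.22 + $328.69 = $581.91
Taxable wages = $4,220.27 − $581.91 = $3,638.36
Federal withholding: $3,638.36 × 0.122 = $443.88
Municipal income tax: $3,638.36 × 0.031 = $112.79
State disability insurance: $4,220.27 × 0.012 = $50.64
Medicare: $4,220.27 × 0.0248 = $104.66
Social Security tax: $4,220.27 × 0.0508 = $214.39
AD&D insurance premium: $129.63
(Employer's $118.06 toward AD&D insurance premium is not withheld from the employee.)
Total deductions = $253.22 + $328.69 + $443.88 + $112.79 + $50.64 + $104.66 + $214.39 + $129.63 = $1,637.90
Net pay = $4,220.27 − $1,637.90 = $2,582.37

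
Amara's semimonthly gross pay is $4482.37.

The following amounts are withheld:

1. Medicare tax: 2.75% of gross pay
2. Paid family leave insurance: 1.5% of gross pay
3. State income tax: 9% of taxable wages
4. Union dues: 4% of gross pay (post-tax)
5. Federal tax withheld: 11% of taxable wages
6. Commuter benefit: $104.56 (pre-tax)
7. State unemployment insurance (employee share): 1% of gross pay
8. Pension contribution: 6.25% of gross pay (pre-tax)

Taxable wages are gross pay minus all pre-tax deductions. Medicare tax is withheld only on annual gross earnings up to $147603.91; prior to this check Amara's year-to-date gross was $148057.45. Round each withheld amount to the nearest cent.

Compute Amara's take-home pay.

$2986.78

Commuter benefit: $104.56
Pension contribution: $4482.37 × 0.0625 = $280.15
Pre-tax total = $104.56 + $280.15 = $384.71
Taxable wages = $4482.37 − $384.71 = $4097.66
State income tax: $4097.66 × 0.09 = $368.79
Federal tax withheld: $4097.66 × 0.11 = $450.74
State unemployment insurance (employee share): $4482.37 × 0.01 = $44.82
Paid family leave insurance: $4482.37 × 0.015 = $67.24
Medicare tax: annual cap $147603.91 already reached (YTD $148057.45), so $0.00
Union dues: $4482.37 × 0.04 = $179.29
Total deductions = $104.56 + $280.15 + $368.79 + $450.74 + $44.82 + $67.24 + $0.00 + $179.29 = $1495.59
Net pay = $4482.37 − $1495.59 = $2986.78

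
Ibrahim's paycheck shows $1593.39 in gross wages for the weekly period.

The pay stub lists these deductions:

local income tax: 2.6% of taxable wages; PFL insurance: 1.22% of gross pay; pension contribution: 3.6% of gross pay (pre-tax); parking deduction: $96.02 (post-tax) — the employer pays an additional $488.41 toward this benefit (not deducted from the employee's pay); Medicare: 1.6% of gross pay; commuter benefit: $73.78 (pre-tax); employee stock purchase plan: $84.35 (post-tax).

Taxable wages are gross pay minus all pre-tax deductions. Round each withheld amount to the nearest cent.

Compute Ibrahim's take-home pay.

Pension contribution: $1593.39 × 0.036 = $57.36
Commuter benefit: $73.78
Pre-tax total = $57.36 + $73.78 = $131.14
Taxable wages = $1593.39 − $131.14 = $1462.25
Local income tax: $1462.25 × 0.026 = $38.02
Medicare: $1593.39 × 0.016 = $25.49
PFL insurance: $1593.39 × 0.0122 = $19.44
Employee stock purchase plan: $84.35
Parking deduction: $96.02
(Employer's $488.41 toward parking deduction is not withheld from the employee.)
Total deductions = $57.36 + $73.78 + $38.02 + $25.49 + $19.44 + $84.35 + $96.02 = $394.46
Net pay = $1593.39 − $394.46 = $1198.93

$1198.93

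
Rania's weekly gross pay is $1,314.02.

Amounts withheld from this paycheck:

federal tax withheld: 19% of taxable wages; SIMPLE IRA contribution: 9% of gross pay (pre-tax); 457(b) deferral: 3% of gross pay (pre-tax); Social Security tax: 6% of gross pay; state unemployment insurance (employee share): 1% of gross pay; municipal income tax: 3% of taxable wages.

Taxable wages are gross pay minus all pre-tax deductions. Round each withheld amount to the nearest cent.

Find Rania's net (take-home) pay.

$809.97

457(b) deferral: $1,314.02 × 0.03 = $39.42
SIMPLE IRA contribution: $1,314.02 × 0.09 = $118.26
Pre-tax total = $39.42 + $118.26 = $157.68
Taxable wages = $1,314.02 − $157.68 = $1,156.34
Federal tax withheld: $1,156.34 × 0.19 = $219.70
Municipal income tax: $1,156.34 × 0.03 = $34.69
Social Security tax: $1,314.02 × 0.06 = $78.84
State unemployment insurance (employee share): $1,314.02 × 0.01 = $13.14
Total deductions = $39.42 + $118.26 + $219.70 + $34.69 + $78.84 + $13.14 = $504.05
Net pay = $1,314.02 − $504.05 = $809.97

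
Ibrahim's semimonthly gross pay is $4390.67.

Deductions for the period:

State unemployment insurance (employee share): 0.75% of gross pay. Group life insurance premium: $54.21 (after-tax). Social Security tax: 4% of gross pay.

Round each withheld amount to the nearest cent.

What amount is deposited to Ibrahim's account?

$4127.90

State unemployment insurance (employee share): $4390.67 × 0.0075 = $32.93
Social Security tax: $4390.67 × 0.04 = $175.63
Group life insurance premium: $54.21
Total deductions = $32.93 + $175.63 + $54.21 = $262.77
Net pay = $4390.67 − $262.77 = $4127.90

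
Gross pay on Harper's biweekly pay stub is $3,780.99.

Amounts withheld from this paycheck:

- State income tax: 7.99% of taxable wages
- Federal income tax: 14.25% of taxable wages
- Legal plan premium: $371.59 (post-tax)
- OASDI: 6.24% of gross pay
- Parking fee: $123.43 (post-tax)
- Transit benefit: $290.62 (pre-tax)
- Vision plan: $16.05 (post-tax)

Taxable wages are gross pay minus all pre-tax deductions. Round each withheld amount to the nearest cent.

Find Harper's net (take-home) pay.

$1,967.11

Transit benefit: $290.62
Taxable wages = $3,780.99 − $290.62 = $3,490.37
State income tax: $3,490.37 × 0.0799 = $278.88
Federal income tax: $3,490.37 × 0.1425 = $497.38
OASDI: $3,780.99 × 0.0624 = $235.93
Vision plan: $16.05
Parking fee: $123.43
Legal plan premium: $371.59
Total deductions = $290.62 + $278.88 + $497.38 + $235.93 + $16.05 + $123.43 + $371.59 = $1,813.88
Net pay = $3,780.99 − $1,813.88 = $1,967.11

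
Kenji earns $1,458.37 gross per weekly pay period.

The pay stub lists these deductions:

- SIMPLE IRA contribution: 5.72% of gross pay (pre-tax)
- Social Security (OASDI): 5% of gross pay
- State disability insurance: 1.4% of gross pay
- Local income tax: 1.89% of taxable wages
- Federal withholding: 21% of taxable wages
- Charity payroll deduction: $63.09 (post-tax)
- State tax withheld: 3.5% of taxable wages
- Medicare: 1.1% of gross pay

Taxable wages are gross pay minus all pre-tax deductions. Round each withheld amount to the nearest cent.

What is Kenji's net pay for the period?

$839.63

SIMPLE IRA contribution: $1,458.37 × 0.0572 = $83.42
Taxable wages = $1,458.37 − $83.42 = $1,374.95
Local income tax: $1,374.95 × 0.0189 = $25.99
State tax withheld: $1,374.95 × 0.035 = $48.12
Federal withholding: $1,374.95 × 0.21 = $288.74
State disability insurance: $1,458.37 × 0.014 = $20.42
Medicare: $1,458.37 × 0.011 = $16.04
Social Security (OASDI): $1,458.37 × 0.05 = $72.92
Charity payroll deduction: $63.09
Total deductions = $83.42 + $25.99 + $48.12 + $288.74 + $20.42 + $16.04 + $72.92 + $63.09 = $618.74
Net pay = $1,458.37 − $618.74 = $839.63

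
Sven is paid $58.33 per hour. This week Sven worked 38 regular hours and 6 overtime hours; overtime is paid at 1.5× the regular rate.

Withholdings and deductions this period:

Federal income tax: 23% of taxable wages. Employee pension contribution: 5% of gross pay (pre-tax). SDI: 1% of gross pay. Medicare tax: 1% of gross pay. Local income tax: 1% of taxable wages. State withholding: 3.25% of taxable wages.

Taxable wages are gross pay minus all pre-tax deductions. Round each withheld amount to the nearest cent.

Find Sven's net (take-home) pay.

Regular pay: 38 × $58.33 = $2,216.54
Overtime pay: 6 × $58.33 × 1.5 = $524.97
Gross pay = $2,216.54 + $524.97 = $2,741.51
Employee pension contribution: $2,741.51 × 0.05 = $137.08
Taxable wages = $2,741.51 − $137.08 = $2,604.43
State withholding: $2,604.43 × 0.0325 = $84.64
Local income tax: $2,604.43 × 0.01 = $26.04
Federal income tax: $2,604.43 × 0.23 = $599.02
Medicare tax: $2,741.51 × 0.01 = $27.42
SDI: $2,741.51 × 0.01 = $27.42
Total deductions = $137.08 + $84.64 + $26.04 + $599.02 + $27.42 + $27.42 = $901.62
Net pay = $2,741.51 − $901.62 = $1,839.89

$1,839.89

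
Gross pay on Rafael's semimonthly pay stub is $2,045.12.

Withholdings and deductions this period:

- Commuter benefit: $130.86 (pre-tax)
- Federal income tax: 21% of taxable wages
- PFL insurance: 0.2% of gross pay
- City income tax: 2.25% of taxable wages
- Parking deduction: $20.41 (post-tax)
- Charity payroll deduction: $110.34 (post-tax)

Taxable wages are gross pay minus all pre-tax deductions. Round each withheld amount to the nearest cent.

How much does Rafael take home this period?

Commuter benefit: $130.86
Taxable wages = $2,045.12 − $130.86 = $1,914.26
City income tax: $1,914.26 × 0.0225 = $43.07
Federal income tax: $1,914.26 × 0.21 = $401.99
PFL insurance: $2,045.12 × 0.002 = $4.09
Parking deduction: $20.41
Charity payroll deduction: $110.34
Total deductions = $130.86 + $43.07 + $401.99 + $4.09 + $20.41 + $110.34 = $710.76
Net pay = $2,045.12 − $710.76 = $1,334.36

$1,334.36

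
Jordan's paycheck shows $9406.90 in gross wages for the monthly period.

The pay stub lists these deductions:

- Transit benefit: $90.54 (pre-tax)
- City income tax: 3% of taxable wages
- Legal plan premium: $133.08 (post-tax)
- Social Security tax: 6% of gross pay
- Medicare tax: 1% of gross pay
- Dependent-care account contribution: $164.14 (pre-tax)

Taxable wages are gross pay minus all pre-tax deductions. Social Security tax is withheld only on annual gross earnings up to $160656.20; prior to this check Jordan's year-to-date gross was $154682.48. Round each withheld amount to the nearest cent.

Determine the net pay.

$8292.08

Dependent-care account contribution: $164.14
Transit benefit: $90.54
Pre-tax total = $164.14 + $90.54 = $254.68
Taxable wages = $9406.90 − $254.68 = $9152.22
City income tax: $9152.22 × 0.03 = $274.57
Medicare tax: $9406.90 × 0.01 = $94.07
Social Security tax: only $160656.20 − $154682.48 = $5973.72 of this check is subject → $5973.72 × 0.06 = $358.42
Legal plan premium: $133.08
Total deductions = $164.14 + $90.54 + $274.57 + $94.07 + $358.42 + $133.08 = $1114.82
Net pay = $9406.90 − $1114.82 = $8292.08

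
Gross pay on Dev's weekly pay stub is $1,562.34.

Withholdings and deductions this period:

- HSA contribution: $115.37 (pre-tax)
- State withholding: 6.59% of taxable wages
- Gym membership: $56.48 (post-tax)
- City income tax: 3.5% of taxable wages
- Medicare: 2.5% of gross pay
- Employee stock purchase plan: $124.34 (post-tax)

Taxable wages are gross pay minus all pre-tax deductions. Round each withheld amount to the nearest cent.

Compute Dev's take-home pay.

$1,081.09

HSA contribution: $115.37
Taxable wages = $1,562.34 − $115.37 = $1,446.97
City income tax: $1,446.97 × 0.035 = $50.64
State withholding: $1,446.97 × 0.0659 = $95.36
Medicare: $1,562.34 × 0.025 = $39.06
Employee stock purchase plan: $124.34
Gym membership: $56.48
Total deductions = $115.37 + $50.64 + $95.36 + $39.06 + $124.34 + $56.48 = $481.25
Net pay = $1,562.34 − $481.25 = $1,081.09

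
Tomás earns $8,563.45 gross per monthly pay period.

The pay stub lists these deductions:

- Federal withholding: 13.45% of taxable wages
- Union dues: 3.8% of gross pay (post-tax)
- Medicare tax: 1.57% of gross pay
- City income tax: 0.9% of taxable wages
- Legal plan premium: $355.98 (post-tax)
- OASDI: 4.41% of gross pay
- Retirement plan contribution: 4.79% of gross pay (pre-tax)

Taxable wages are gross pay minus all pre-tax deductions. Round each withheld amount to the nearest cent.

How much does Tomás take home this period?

$5,789.78

Retirement plan contribution: $8,563.45 × 0.0479 = $410.19
Taxable wages = $8,563.45 − $410.19 = $8,153.26
Federal withholding: $8,153.26 × 0.1345 = $1,096.61
City income tax: $8,153.26 × 0.009 = $73.38
Medicare tax: $8,563.45 × 0.0157 = $134.45
OASDI: $8,563.45 × 0.0441 = $377.65
Union dues: $8,563.45 × 0.038 = $325.41
Legal plan premium: $355.98
Total deductions = $410.19 + $1,096.61 + $73.38 + $134.45 + $377.65 + $325.41 + $355.98 = $2,773.67
Net pay = $8,563.45 − $2,773.67 = $5,789.78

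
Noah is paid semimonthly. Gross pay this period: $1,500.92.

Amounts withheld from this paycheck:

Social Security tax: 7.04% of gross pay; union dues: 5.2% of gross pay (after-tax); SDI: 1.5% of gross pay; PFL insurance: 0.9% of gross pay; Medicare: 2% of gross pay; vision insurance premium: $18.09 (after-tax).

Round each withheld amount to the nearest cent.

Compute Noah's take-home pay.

Medicare: $1,500.92 × 0.02 = $30.02
SDI: $1,500.92 × 0.015 = $22.51
PFL insurance: $1,500.92 × 0.009 = $13.51
Social Security tax: $1,500.92 × 0.0704 = $105.66
Vision insurance premium: $18.09
Union dues: $1,500.92 × 0.052 = $78.05
Total deductions = $30.02 + $22.51 + $13.51 + $105.66 + $18.09 + $78.05 = $267.84
Net pay = $1,500.92 − $267.84 = $1,233.08

$1,233.08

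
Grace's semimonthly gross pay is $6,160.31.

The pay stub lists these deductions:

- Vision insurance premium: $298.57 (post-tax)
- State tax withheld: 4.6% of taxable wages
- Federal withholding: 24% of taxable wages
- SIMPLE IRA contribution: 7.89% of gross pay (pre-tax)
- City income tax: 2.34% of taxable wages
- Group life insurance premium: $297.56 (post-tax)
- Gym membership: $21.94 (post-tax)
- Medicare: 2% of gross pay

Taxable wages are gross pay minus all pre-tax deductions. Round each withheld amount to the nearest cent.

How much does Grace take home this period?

$3,177.36

SIMPLE IRA contribution: $6,160.31 × 0.0789 = $486.05
Taxable wages = $6,160.31 − $486.05 = $5,674.26
City income tax: $5,674.26 × 0.0234 = $132.78
State tax withheld: $5,674.26 × 0.046 = $261.02
Federal withholding: $5,674.26 × 0.24 = $1,361.82
Medicare: $6,160.31 × 0.02 = $123.21
Vision insurance premium: $298.57
Gym membership: $21.94
Group life insurance premium: $297.56
Total deductions = $486.05 + $132.78 + $261.02 + $1,361.82 + $123.21 + $298.57 + $21.94 + $297.56 = $2,982.95
Net pay = $6,160.31 − $2,982.95 = $3,177.36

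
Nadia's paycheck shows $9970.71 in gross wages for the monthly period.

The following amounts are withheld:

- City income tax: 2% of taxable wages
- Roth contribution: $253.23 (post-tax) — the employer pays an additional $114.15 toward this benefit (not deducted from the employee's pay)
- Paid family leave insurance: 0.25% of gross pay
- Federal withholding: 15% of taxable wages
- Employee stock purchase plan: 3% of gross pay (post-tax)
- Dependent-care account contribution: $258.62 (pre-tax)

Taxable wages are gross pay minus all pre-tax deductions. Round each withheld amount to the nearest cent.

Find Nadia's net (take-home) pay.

Dependent-care account contribution: $258.62
Taxable wages = $9970.71 − $258.62 = $9712.09
City income tax: $9712.09 × 0.02 = $194.24
Federal withholding: $9712.09 × 0.15 = $1456.81
Paid family leave insurance: $9970.71 × 0.0025 = $24.93
Employee stock purchase plan: $9970.71 × 0.03 = $299.12
Roth contribution: $253.23
(Employer's $114.15 toward Roth contribution is not withheld from the employee.)
Total deductions = $258.62 + $194.24 + $1456.81 + $24.93 + $299.12 + $253.23 = $2486.95
Net pay = $9970.71 − $2486.95 = $7483.76

$7483.76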